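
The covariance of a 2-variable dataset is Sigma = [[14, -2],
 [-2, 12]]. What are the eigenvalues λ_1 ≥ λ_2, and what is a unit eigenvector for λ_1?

Step 1 — characteristic polynomial of 2×2 Sigma:
  det(Sigma - λI) = λ² - trace · λ + det = 0.
  trace = 14 + 12 = 26, det = 14·12 - (-2)² = 164.
Step 2 — discriminant:
  Δ = trace² - 4·det = 676 - 656 = 20.
Step 3 — eigenvalues:
  λ = (trace ± √Δ)/2 = (26 ± 4.4721)/2,
  λ_1 = 15.2361,  λ_2 = 10.7639.

Step 4 — unit eigenvector for λ_1: solve (Sigma - λ_1 I)v = 0. First row:
  (14 - 15.2361)·v_x + (-2)·v_y = 0, i.e. (-1.2361)·v_x + (-2)·v_y = 0,
  so v ∝ (b, λ_1 - a) = (-2, 1.2361); multiply by -1 so the first entry is positive: u = (2, -1.2361).
  ||u|| = √((2)² + (-1.2361)²) = √(5.5279) ≈ 2.3511,
  v_1 = u/||u|| ≈ (0.8507, -0.5257) (||v_1|| = 1).

λ_1 = 15.2361,  λ_2 = 10.7639;  v_1 ≈ (0.8507, -0.5257)


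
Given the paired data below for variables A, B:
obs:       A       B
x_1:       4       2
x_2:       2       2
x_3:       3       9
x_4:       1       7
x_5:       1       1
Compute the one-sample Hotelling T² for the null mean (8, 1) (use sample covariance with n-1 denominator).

Step 1 — sample mean vector:
  mean(A) = (4 + 2 + 3 + 1 + 1) / 5 = 11/5 = 2.2
  mean(B) = (2 + 2 + 9 + 7 + 1) / 5 = 21/5 = 4.2
  x̄ = (2.2, 4.2),  deviation x̄ - mu_0 = (2.2, 4.2) - (8, 1) = (-5.8, 3.2).

Step 2 — sample covariance matrix, S[i,j] = (1/(n-1)) · Σ_k (x_{k,i} - mean_i) · (x_{k,j} - mean_j), divisor n-1 = 4:
  S[A,A] = ((1.8)·(1.8) + (-0.2)·(-0.2) + (0.8)·(0.8) + (-1.2)·(-1.2) + (-1.2)·(-1.2)) / 4 = 6.8/4 = 1.7
  S[A,B] = ((1.8)·(-2.2) + (-0.2)·(-2.2) + (0.8)·(4.8) + (-1.2)·(2.8) + (-1.2)·(-3.2)) / 4 = 0.8/4 = 0.2
  S[B,B] = ((-2.2)·(-2.2) + (-2.2)·(-2.2) + (4.8)·(4.8) + (2.8)·(2.8) + (-3.2)·(-3.2)) / 4 = 50.8/4 = 12.7
  S = [[1.7, 0.2],
 [0.2, 12.7]].

Step 3 — invert S. det(S) = 1.7·12.7 - (0.2)² = 21.55.
  S^{-1} = (1/det) · [[d, -b], [-b, a]] = [[0.5893, -0.0093],
 [-0.0093, 0.0789]].

Step 4 — quadratic form (x̄ - mu_0)^T · S^{-1} · (x̄ - mu_0):
  S^{-1} · (x̄ - mu_0) = (-3.4478, 0.3063),
  (x̄ - mu_0)^T · [...] = (-5.8)·(-3.4478) + (3.2)·(0.3063) = 20.9773.

Step 5 — scale by n: T² = 5 · 20.9773 = 104.8863.

T² ≈ 104.8863


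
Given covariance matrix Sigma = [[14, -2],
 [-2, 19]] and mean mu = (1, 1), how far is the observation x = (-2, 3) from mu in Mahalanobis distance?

Step 1 — centre the observation: (x - mu) = (-3, 2).

Step 2 — invert Sigma. det(Sigma) = 14·19 - (-2)² = 262.
  Sigma^{-1} = (1/det) · [[d, -b], [-b, a]] = [[0.0725, 0.0076],
 [0.0076, 0.0534]].

Step 3 — form the quadratic (x - mu)^T · Sigma^{-1} · (x - mu):
  Sigma^{-1} · (x - mu) = (-0.2023, 0.084).
  (x - mu)^T · [Sigma^{-1} · (x - mu)] = (-3)·(-0.2023) + (2)·(0.084) = 0.7748.

Step 4 — take square root: d = √(0.7748) ≈ 0.8802.

d(x, mu) = √(0.7748) ≈ 0.8802


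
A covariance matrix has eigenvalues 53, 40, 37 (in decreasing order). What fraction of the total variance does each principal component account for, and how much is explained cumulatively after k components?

Step 1 — total variance = trace(Sigma) = Σ λ_i = 53 + 40 + 37 = 130.

Step 2 — fraction explained by component i = λ_i / Σ λ:
  PC1: 53/130 = 0.4077
  PC2: 40/130 = 0.3077
  PC3: 37/130 = 0.2846

Step 3 — cumulative fraction after k components = (λ_1 + ... + λ_k) / Σ λ:
  k = 1: 53/130 = 0.4077
  k = 2: (53 + 40)/130 = 93/130 = 0.7154
  k = 3: (53 + 40 + 37)/130 = 130/130 = 1

Summary (fraction, with percent):

explained: PC1 0.4077 (40.77%), PC2 0.3077 (30.77%), PC3 0.2846 (28.46%);  cumulative: 0.4077, 0.7154, 1


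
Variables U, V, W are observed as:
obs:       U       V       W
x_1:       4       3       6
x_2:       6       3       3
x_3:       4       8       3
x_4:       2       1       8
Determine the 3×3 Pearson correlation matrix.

Step 1 — column means:
  mean(U) = (4 + 6 + 4 + 2) / 4 = 16/4 = 4
  mean(V) = (3 + 3 + 8 + 1) / 4 = 15/4 = 3.75
  mean(W) = (6 + 3 + 3 + 8) / 4 = 20/4 = 5

Step 2 — sample variances and covariances s[i,j] = (1/(n-1)) · Σ_k (x_{k,i} - mean_i) · (x_{k,j} - mean_j), with n-1 = 3:
  s[U,U] = ((0)·(0) + (2)·(2) + (0)·(0) + (-2)·(-2)) / 3 = 8/3 = 2.6667
  s[U,V] = ((0)·(-0.75) + (2)·(-0.75) + (0)·(4.25) + (-2)·(-2.75)) / 3 = 4/3 = 1.3333
  s[U,W] = ((0)·(1) + (2)·(-2) + (0)·(-2) + (-2)·(3)) / 3 = -10/3 = -3.3333
  s[V,V] = ((-0.75)·(-0.75) + (-0.75)·(-0.75) + (4.25)·(4.25) + (-2.75)·(-2.75)) / 3 = 26.75/3 = 8.9167
  s[V,W] = ((-0.75)·(1) + (-0.75)·(-2) + (4.25)·(-2) + (-2.75)·(3)) / 3 = -16/3 = -5.3333
  s[W,W] = ((1)·(1) + (-2)·(-2) + (-2)·(-2) + (3)·(3)) / 3 = 18/3 = 6
  Sample standard deviations s_i = √(s[i,i]):
  s(U) = √(2.6667) = 1.633
  s(V) = √(8.9167) = 2.9861
  s(W) = √(6) = 2.4495

Step 3 — r_{ij} = s_{ij} / (s_i · s_j):
  r[U,U] = 1 (diagonal).
  r[U,V] = 1.3333 / (1.633 · 2.9861) = 1.3333 / 4.8762 = 0.2734
  r[U,W] = -3.3333 / (1.633 · 2.4495) = -3.3333 / 4 = -0.8333
  r[V,V] = 1 (diagonal).
  r[V,W] = -5.3333 / (2.9861 · 2.4495) = -5.3333 / 7.3144 = -0.7292
  r[W,W] = 1 (diagonal).

R is symmetric with unit diagonal. Assembling:

R = [[1, 0.2734, -0.8333],
 [0.2734, 1, -0.7292],
 [-0.8333, -0.7292, 1]]


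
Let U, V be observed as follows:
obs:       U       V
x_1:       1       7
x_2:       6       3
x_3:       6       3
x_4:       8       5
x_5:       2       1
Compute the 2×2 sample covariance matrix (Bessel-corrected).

Step 1 — column means:
  mean(U) = (1 + 6 + 6 + 8 + 2) / 5 = 23/5 = 4.6
  mean(V) = (7 + 3 + 3 + 5 + 1) / 5 = 19/5 = 3.8

Step 2 — sample covariance S[i,j] = (1/(n-1)) · Σ_k (x_{k,i} - mean_i) · (x_{k,j} - mean_j), with n-1 = 4.
  S[U,U] = ((-3.6)·(-3.6) + (1.4)·(1.4) + (1.4)·(1.4) + (3.4)·(3.4) + (-2.6)·(-2.6)) / 4 = 35.2/4 = 8.8
  S[U,V] = ((-3.6)·(3.2) + (1.4)·(-0.8) + (1.4)·(-0.8) + (3.4)·(1.2) + (-2.6)·(-2.8)) / 4 = -2.4/4 = -0.6
  S[V,V] = ((3.2)·(3.2) + (-0.8)·(-0.8) + (-0.8)·(-0.8) + (1.2)·(1.2) + (-2.8)·(-2.8)) / 4 = 20.8/4 = 5.2

S is symmetric (S[j,i] = S[i,j]). Assembling:

S = [[8.8, -0.6],
 [-0.6, 5.2]]


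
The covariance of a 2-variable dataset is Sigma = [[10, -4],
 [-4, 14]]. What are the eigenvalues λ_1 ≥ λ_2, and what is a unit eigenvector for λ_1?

Step 1 — characteristic polynomial of 2×2 Sigma:
  det(Sigma - λI) = λ² - trace · λ + det = 0.
  trace = 10 + 14 = 24, det = 10·14 - (-4)² = 124.
Step 2 — discriminant:
  Δ = trace² - 4·det = 576 - 496 = 80.
Step 3 — eigenvalues:
  λ = (trace ± √Δ)/2 = (24 ± 8.9443)/2,
  λ_1 = 16.4721,  λ_2 = 7.5279.

Step 4 — unit eigenvector for λ_1: solve (Sigma - λ_1 I)v = 0. First row:
  (10 - 16.4721)·v_x + (-4)·v_y = 0, i.e. (-6.4721)·v_x + (-4)·v_y = 0,
  so v ∝ (b, λ_1 - a) = (-4, 6.4721); multiply by -1 so the first entry is positive: u = (4, -6.4721).
  ||u|| = √((4)² + (-6.4721)²) = √(57.8885) ≈ 7.6085,
  v_1 = u/||u|| ≈ (0.5257, -0.8507) (||v_1|| = 1).

λ_1 = 16.4721,  λ_2 = 7.5279;  v_1 ≈ (0.5257, -0.8507)


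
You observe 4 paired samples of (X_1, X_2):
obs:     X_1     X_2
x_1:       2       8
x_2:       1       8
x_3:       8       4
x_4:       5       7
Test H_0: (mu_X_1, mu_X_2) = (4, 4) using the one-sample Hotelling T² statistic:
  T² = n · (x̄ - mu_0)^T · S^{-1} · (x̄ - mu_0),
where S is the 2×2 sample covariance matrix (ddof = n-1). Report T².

Step 1 — sample mean vector:
  mean(X_1) = (2 + 1 + 8 + 5) / 4 = 16/4 = 4
  mean(X_2) = (8 + 8 + 4 + 7) / 4 = 27/4 = 6.75
  x̄ = (4, 6.75),  deviation x̄ - mu_0 = (4, 6.75) - (4, 4) = (0, 2.75).

Step 2 — sample covariance matrix, S[i,j] = (1/(n-1)) · Σ_k (x_{k,i} - mean_i) · (x_{k,j} - mean_j), divisor n-1 = 3:
  S[X_1,X_1] = ((-2)·(-2) + (-3)·(-3) + (4)·(4) + (1)·(1)) / 3 = 30/3 = 10
  S[X_1,X_2] = ((-2)·(1.25) + (-3)·(1.25) + (4)·(-2.75) + (1)·(0.25)) / 3 = -17/3 = -5.6667
  S[X_2,X_2] = ((1.25)·(1.25) + (1.25)·(1.25) + (-2.75)·(-2.75) + (0.25)·(0.25)) / 3 = 10.75/3 = 3.5833
  S = [[10, -5.6667],
 [-5.6667, 3.5833]].

Step 3 — invert S. det(S) = 10·3.5833 - (-5.6667)² = 3.7222.
  S^{-1} = (1/det) · [[d, -b], [-b, a]] = [[0.9627, 1.5224],
 [1.5224, 2.6866]].

Step 4 — quadratic form (x̄ - mu_0)^T · S^{-1} · (x̄ - mu_0):
  S^{-1} · (x̄ - mu_0) = (4.1866, 7.3881),
  (x̄ - mu_0)^T · [...] = (0)·(4.1866) + (2.75)·(7.3881) = 20.3172.

Step 5 — scale by n: T² = 4 · 20.3172 = 81.2687.

T² ≈ 81.2687


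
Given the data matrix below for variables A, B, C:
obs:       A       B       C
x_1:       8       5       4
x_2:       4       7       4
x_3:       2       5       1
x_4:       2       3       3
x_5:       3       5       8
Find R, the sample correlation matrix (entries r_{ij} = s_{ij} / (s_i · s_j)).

Step 1 — column means:
  mean(A) = (8 + 4 + 2 + 2 + 3) / 5 = 19/5 = 3.8
  mean(B) = (5 + 7 + 5 + 3 + 5) / 5 = 25/5 = 5
  mean(C) = (4 + 4 + 1 + 3 + 8) / 5 = 20/5 = 4

Step 2 — sample variances and covariances s[i,j] = (1/(n-1)) · Σ_k (x_{k,i} - mean_i) · (x_{k,j} - mean_j), with n-1 = 4:
  s[A,A] = ((4.2)·(4.2) + (0.2)·(0.2) + (-1.8)·(-1.8) + (-1.8)·(-1.8) + (-0.8)·(-0.8)) / 4 = 24.8/4 = 6.2
  s[A,B] = ((4.2)·(0) + (0.2)·(2) + (-1.8)·(0) + (-1.8)·(-2) + (-0.8)·(0)) / 4 = 4/4 = 1
  s[A,C] = ((4.2)·(0) + (0.2)·(0) + (-1.8)·(-3) + (-1.8)·(-1) + (-0.8)·(4)) / 4 = 4/4 = 1
  s[B,B] = ((0)·(0) + (2)·(2) + (0)·(0) + (-2)·(-2) + (0)·(0)) / 4 = 8/4 = 2
  s[B,C] = ((0)·(0) + (2)·(0) + (0)·(-3) + (-2)·(-1) + (0)·(4)) / 4 = 2/4 = 0.5
  s[C,C] = ((0)·(0) + (0)·(0) + (-3)·(-3) + (-1)·(-1) + (4)·(4)) / 4 = 26/4 = 6.5
  Sample standard deviations s_i = √(s[i,i]):
  s(A) = √(6.2) = 2.49
  s(B) = √(2) = 1.4142
  s(C) = √(6.5) = 2.5495

Step 3 — r_{ij} = s_{ij} / (s_i · s_j):
  r[A,A] = 1 (diagonal).
  r[A,B] = 1 / (2.49 · 1.4142) = 1 / 3.5214 = 0.284
  r[A,C] = 1 / (2.49 · 2.5495) = 1 / 6.3482 = 0.1575
  r[B,B] = 1 (diagonal).
  r[B,C] = 0.5 / (1.4142 · 2.5495) = 0.5 / 3.6056 = 0.1387
  r[C,C] = 1 (diagonal).

R is symmetric with unit diagonal. Assembling:

R = [[1, 0.284, 0.1575],
 [0.284, 1, 0.1387],
 [0.1575, 0.1387, 1]]


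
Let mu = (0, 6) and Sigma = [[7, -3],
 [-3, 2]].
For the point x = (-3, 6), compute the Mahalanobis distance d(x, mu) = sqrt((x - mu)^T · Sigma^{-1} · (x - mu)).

Step 1 — centre the observation: (x - mu) = (-3, 0).

Step 2 — invert Sigma. det(Sigma) = 7·2 - (-3)² = 5.
  Sigma^{-1} = (1/det) · [[d, -b], [-b, a]] = [[0.4, 0.6],
 [0.6, 1.4]].

Step 3 — form the quadratic (x - mu)^T · Sigma^{-1} · (x - mu):
  Sigma^{-1} · (x - mu) = (-1.2, -1.8).
  (x - mu)^T · [Sigma^{-1} · (x - mu)] = (-3)·(-1.2) + (0)·(-1.8) = 3.6.

Step 4 — take square root: d = √(3.6) ≈ 1.8974.

d(x, mu) = √(3.6) ≈ 1.8974


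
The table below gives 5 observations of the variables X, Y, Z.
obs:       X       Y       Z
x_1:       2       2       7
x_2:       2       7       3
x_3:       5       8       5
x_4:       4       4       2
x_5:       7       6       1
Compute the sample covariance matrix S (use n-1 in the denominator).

Step 1 — column means:
  mean(X) = (2 + 2 + 5 + 4 + 7) / 5 = 20/5 = 4
  mean(Y) = (2 + 7 + 8 + 4 + 6) / 5 = 27/5 = 5.4
  mean(Z) = (7 + 3 + 5 + 2 + 1) / 5 = 18/5 = 3.6

Step 2 — sample covariance S[i,j] = (1/(n-1)) · Σ_k (x_{k,i} - mean_i) · (x_{k,j} - mean_j), with n-1 = 4.
  S[X,X] = ((-2)·(-2) + (-2)·(-2) + (1)·(1) + (0)·(0) + (3)·(3)) / 4 = 18/4 = 4.5
  S[X,Y] = ((-2)·(-3.4) + (-2)·(1.6) + (1)·(2.6) + (0)·(-1.4) + (3)·(0.6)) / 4 = 8/4 = 2
  S[X,Z] = ((-2)·(3.4) + (-2)·(-0.6) + (1)·(1.4) + (0)·(-1.6) + (3)·(-2.6)) / 4 = -12/4 = -3
  S[Y,Y] = ((-3.4)·(-3.4) + (1.6)·(1.6) + (2.6)·(2.6) + (-1.4)·(-1.4) + (0.6)·(0.6)) / 4 = 23.2/4 = 5.8
  S[Y,Z] = ((-3.4)·(3.4) + (1.6)·(-0.6) + (2.6)·(1.4) + (-1.4)·(-1.6) + (0.6)·(-2.6)) / 4 = -8.2/4 = -2.05
  S[Z,Z] = ((3.4)·(3.4) + (-0.6)·(-0.6) + (1.4)·(1.4) + (-1.6)·(-1.6) + (-2.6)·(-2.6)) / 4 = 23.2/4 = 5.8

S is symmetric (S[j,i] = S[i,j]). Assembling:

S = [[4.5, 2, -3],
 [2, 5.8, -2.05],
 [-3, -2.05, 5.8]]


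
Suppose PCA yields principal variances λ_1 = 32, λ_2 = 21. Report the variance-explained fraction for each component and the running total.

Step 1 — total variance = trace(Sigma) = Σ λ_i = 32 + 21 = 53.

Step 2 — fraction explained by component i = λ_i / Σ λ:
  PC1: 32/53 = 0.6038
  PC2: 21/53 = 0.3962

Step 3 — cumulative fraction after k components = (λ_1 + ... + λ_k) / Σ λ:
  k = 1: 32/53 = 0.6038
  k = 2: (32 + 21)/53 = 53/53 = 1

Summary (fraction, with percent):

explained: PC1 0.6038 (60.38%), PC2 0.3962 (39.62%);  cumulative: 0.6038, 1


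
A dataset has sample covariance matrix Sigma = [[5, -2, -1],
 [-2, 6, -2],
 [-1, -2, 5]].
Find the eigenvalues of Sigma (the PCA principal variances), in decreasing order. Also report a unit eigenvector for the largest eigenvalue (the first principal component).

Step 1 — characteristic polynomial p(λ) = det(λI - Sigma) = λ³ - tr·λ² + c_1·λ - det, where tr = trace, c_1 = sum of the principal 2×2 minors, det = det(Sigma):
  tr = 5 + 6 + 5 = 16,
  c_1 = (5·6 - (-2)²) + (5·5 - (-1)²) + (6·5 - (-2)²) = 26 + 24 + 26 = 76,
  det = 5·(6·5 - (-2)²) - (-2)·((-2)·5 - (-2)·(-1)) + (-1)·((-2)·(-2) - 6·(-1)) = 5·(26) - (-2)·(-12) + (-1)·(10) = 96.
  So p(λ) = λ³ - 16λ² + 76λ - 96.
Step 2 — look for an integer root (rational root theorem: any rational root is an integer divisor of 96). Testing λ = 2:
  p(2) = 8 - 64 + 152 - 96 = 0  ✓
  Dividing out (λ - 2): p(λ) = (λ - 2)(λ² - 14λ + 48).
Step 3 — remaining eigenvalues from the quadratic λ² - 14λ + 48 = 0:
  Δ = 14² - 4·48 = 196 - 192 = 4,  λ = (14 ± √4)/2 = (14 ± 2)/2 = 8 or 6.
  Sorted: λ_1 = 8,  λ_2 = 6,  λ_3 = 2  (check: sum = 16 = tr ✓).

Step 4 — unit eigenvector for λ_1 = 8: v spans the null space of (Sigma - λ_1 I), whose rows are
  r_1 = (-3, -2, -1),  r_2 = (-2, -2, -2),  r_3 = (-1, -2, -3).
  v is orthogonal to every row, so take v ∝ r_1 × r_2 = ((-2)·(-2) - (-1)·(-2), (-1)·(-2) - (-3)·(-2), (-3)·(-2) - (-2)·(-2)) = (2, -4, 2).
  Rescale (divide by 2): u = (1, -2, 1).
  ||u|| = √((1)² + (-2)² + (1)²) = √(6) ≈ 2.4495,  v_1 = u/||u|| ≈ (0.4082, -0.8165, 0.4082) (||v_1|| = 1).

λ_1 = 8,  λ_2 = 6,  λ_3 = 2;  v_1 ≈ (0.4082, -0.8165, 0.4082)


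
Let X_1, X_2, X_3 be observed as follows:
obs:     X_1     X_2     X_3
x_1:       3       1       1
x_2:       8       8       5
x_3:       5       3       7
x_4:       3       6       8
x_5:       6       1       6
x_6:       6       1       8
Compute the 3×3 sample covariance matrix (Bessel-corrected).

Step 1 — column means:
  mean(X_1) = (3 + 8 + 5 + 3 + 6 + 6) / 6 = 31/6 = 5.1667
  mean(X_2) = (1 + 8 + 3 + 6 + 1 + 1) / 6 = 20/6 = 3.3333
  mean(X_3) = (1 + 5 + 7 + 8 + 6 + 8) / 6 = 35/6 = 5.8333

Step 2 — sample covariance S[i,j] = (1/(n-1)) · Σ_k (x_{k,i} - mean_i) · (x_{k,j} - mean_j), with n-1 = 5.
  S[X_1,X_1] = ((-2.1667)·(-2.1667) + (2.8333)·(2.8333) + (-0.1667)·(-0.1667) + (-2.1667)·(-2.1667) + (0.8333)·(0.8333) + (0.8333)·(0.8333)) / 5 = 18.8333/5 = 3.7667
  S[X_1,X_2] = ((-2.1667)·(-2.3333) + (2.8333)·(4.6667) + (-0.1667)·(-0.3333) + (-2.1667)·(2.6667) + (0.8333)·(-2.3333) + (0.8333)·(-2.3333)) / 5 = 8.6667/5 = 1.7333
  S[X_1,X_3] = ((-2.1667)·(-4.8333) + (2.8333)·(-0.8333) + (-0.1667)·(1.1667) + (-2.1667)·(2.1667) + (0.8333)·(0.1667) + (0.8333)·(2.1667)) / 5 = 5.1667/5 = 1.0333
  S[X_2,X_2] = ((-2.3333)·(-2.3333) + (4.6667)·(4.6667) + (-0.3333)·(-0.3333) + (2.6667)·(2.6667) + (-2.3333)·(-2.3333) + (-2.3333)·(-2.3333)) / 5 = 45.3333/5 = 9.0667
  S[X_2,X_3] = ((-2.3333)·(-4.8333) + (4.6667)·(-0.8333) + (-0.3333)·(1.1667) + (2.6667)·(2.1667) + (-2.3333)·(0.1667) + (-2.3333)·(2.1667)) / 5 = 7.3333/5 = 1.4667
  S[X_3,X_3] = ((-4.8333)·(-4.8333) + (-0.8333)·(-0.8333) + (1.1667)·(1.1667) + (2.1667)·(2.1667) + (0.1667)·(0.1667) + (2.1667)·(2.1667)) / 5 = 34.8333/5 = 6.9667

S is symmetric (S[j,i] = S[i,j]). Assembling:

S = [[3.7667, 1.7333, 1.0333],
 [1.7333, 9.0667, 1.4667],
 [1.0333, 1.4667, 6.9667]]


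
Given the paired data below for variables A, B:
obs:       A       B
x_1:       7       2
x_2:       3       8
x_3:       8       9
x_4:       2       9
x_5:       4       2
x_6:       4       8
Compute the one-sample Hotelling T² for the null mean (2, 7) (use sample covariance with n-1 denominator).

Step 1 — sample mean vector:
  mean(A) = (7 + 3 + 8 + 2 + 4 + 4) / 6 = 28/6 = 4.6667
  mean(B) = (2 + 8 + 9 + 9 + 2 + 8) / 6 = 38/6 = 6.3333
  x̄ = (4.6667, 6.3333),  deviation x̄ - mu_0 = (4.6667, 6.3333) - (2, 7) = (2.6667, -0.6667).

Step 2 — sample covariance matrix, S[i,j] = (1/(n-1)) · Σ_k (x_{k,i} - mean_i) · (x_{k,j} - mean_j), divisor n-1 = 5:
  S[A,A] = ((2.3333)·(2.3333) + (-1.6667)·(-1.6667) + (3.3333)·(3.3333) + (-2.6667)·(-2.6667) + (-0.6667)·(-0.6667) + (-0.6667)·(-0.6667)) / 5 = 27.3333/5 = 5.4667
  S[A,B] = ((2.3333)·(-4.3333) + (-1.6667)·(1.6667) + (3.3333)·(2.6667) + (-2.6667)·(2.6667) + (-0.6667)·(-4.3333) + (-0.6667)·(1.6667)) / 5 = -9.3333/5 = -1.8667
  S[B,B] = ((-4.3333)·(-4.3333) + (1.6667)·(1.6667) + (2.6667)·(2.6667) + (2.6667)·(2.6667) + (-4.3333)·(-4.3333) + (1.6667)·(1.6667)) / 5 = 57.3333/5 = 11.4667
  S = [[5.4667, -1.8667],
 [-1.8667, 11.4667]].

Step 3 — invert S. det(S) = 5.4667·11.4667 - (-1.8667)² = 59.2.
  S^{-1} = (1/det) · [[d, -b], [-b, a]] = [[0.1937, 0.0315],
 [0.0315, 0.0923]].

Step 4 — quadratic form (x̄ - mu_0)^T · S^{-1} · (x̄ - mu_0):
  S^{-1} · (x̄ - mu_0) = (0.4955, 0.0225),
  (x̄ - mu_0)^T · [...] = (2.6667)·(0.4955) + (-0.6667)·(0.0225) = 1.3063.

Step 5 — scale by n: T² = 6 · 1.3063 = 7.8378.

T² ≈ 7.8378


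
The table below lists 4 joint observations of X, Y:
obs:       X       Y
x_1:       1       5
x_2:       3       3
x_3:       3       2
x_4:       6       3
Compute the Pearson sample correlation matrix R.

Step 1 — column means:
  mean(X) = (1 + 3 + 3 + 6) / 4 = 13/4 = 3.25
  mean(Y) = (5 + 3 + 2 + 3) / 4 = 13/4 = 3.25

Step 2 — sample variances and covariances s[i,j] = (1/(n-1)) · Σ_k (x_{k,i} - mean_i) · (x_{k,j} - mean_j), with n-1 = 3:
  s[X,X] = ((-2.25)·(-2.25) + (-0.25)·(-0.25) + (-0.25)·(-0.25) + (2.75)·(2.75)) / 3 = 12.75/3 = 4.25
  s[X,Y] = ((-2.25)·(1.75) + (-0.25)·(-0.25) + (-0.25)·(-1.25) + (2.75)·(-0.25)) / 3 = -4.25/3 = -1.4167
  s[Y,Y] = ((1.75)·(1.75) + (-0.25)·(-0.25) + (-1.25)·(-1.25) + (-0.25)·(-0.25)) / 3 = 4.75/3 = 1.5833
  Sample standard deviations s_i = √(s[i,i]):
  s(X) = √(4.25) = 2.0616
  s(Y) = √(1.5833) = 1.2583

Step 3 — r_{ij} = s_{ij} / (s_i · s_j):
  r[X,X] = 1 (diagonal).
  r[X,Y] = -1.4167 / (2.0616 · 1.2583) = -1.4167 / 2.5941 = -0.5461
  r[Y,Y] = 1 (diagonal).

R is symmetric with unit diagonal. Assembling:

R = [[1, -0.5461],
 [-0.5461, 1]]


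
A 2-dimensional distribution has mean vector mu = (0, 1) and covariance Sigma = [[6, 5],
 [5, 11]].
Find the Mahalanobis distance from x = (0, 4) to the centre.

Step 1 — centre the observation: (x - mu) = (0, 3).

Step 2 — invert Sigma. det(Sigma) = 6·11 - (5)² = 41.
  Sigma^{-1} = (1/det) · [[d, -b], [-b, a]] = [[0.2683, -0.122],
 [-0.122, 0.1463]].

Step 3 — form the quadratic (x - mu)^T · Sigma^{-1} · (x - mu):
  Sigma^{-1} · (x - mu) = (-0.3659, 0.439).
  (x - mu)^T · [Sigma^{-1} · (x - mu)] = (0)·(-0.3659) + (3)·(0.439) = 1.3171.

Step 4 — take square root: d = √(1.3171) ≈ 1.1476.

d(x, mu) = √(1.3171) ≈ 1.1476


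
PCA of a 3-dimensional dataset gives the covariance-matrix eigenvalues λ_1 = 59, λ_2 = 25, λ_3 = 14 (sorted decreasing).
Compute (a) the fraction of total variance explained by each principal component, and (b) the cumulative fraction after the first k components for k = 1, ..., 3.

Step 1 — total variance = trace(Sigma) = Σ λ_i = 59 + 25 + 14 = 98.

Step 2 — fraction explained by component i = λ_i / Σ λ:
  PC1: 59/98 = 0.602
  PC2: 25/98 = 0.2551
  PC3: 14/98 = 0.1429

Step 3 — cumulative fraction after k components = (λ_1 + ... + λ_k) / Σ λ:
  k = 1: 59/98 = 0.602
  k = 2: (59 + 25)/98 = 84/98 = 0.8571
  k = 3: (59 + 25 + 14)/98 = 98/98 = 1

Summary (fraction, with percent):

explained: PC1 0.602 (60.2%), PC2 0.2551 (25.51%), PC3 0.1429 (14.29%);  cumulative: 0.602, 0.8571, 1


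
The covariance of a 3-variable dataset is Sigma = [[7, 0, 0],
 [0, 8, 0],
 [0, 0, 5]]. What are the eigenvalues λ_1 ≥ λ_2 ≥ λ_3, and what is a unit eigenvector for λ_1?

Step 1 — characteristic polynomial p(λ) = det(λI - Sigma) = λ³ - tr·λ² + c_1·λ - det, where tr = trace, c_1 = sum of the principal 2×2 minors, det = det(Sigma):
  tr = 7 + 8 + 5 = 20,
  c_1 = (7·8 - (0)²) + (7·5 - (0)²) + (8·5 - (0)²) = 56 + 35 + 40 = 131,
  det = 7·(8·5 - (0)²) - (0)·((0)·5 - (0)·(0)) + (0)·((0)·(0) - 8·(0)) = 7·(40) - (0)·(0) + (0)·(0) = 280.
  So p(λ) = λ³ - 20λ² + 131λ - 280.
Step 2 — look for an integer root (rational root theorem: any rational root is an integer divisor of 280). Testing λ = 5:
  p(5) = 125 - 500 + 655 - 280 = 0  ✓
  Dividing out (λ - 5): p(λ) = (λ - 5)(λ² - 15λ + 56).
Step 3 — remaining eigenvalues from the quadratic λ² - 15λ + 56 = 0:
  Δ = 15² - 4·56 = 225 - 224 = 1,  λ = (15 ± √1)/2 = (15 ± 1)/2 = 8 or 7.
  Sorted: λ_1 = 8,  λ_2 = 7,  λ_3 = 5  (check: sum = 20 = tr ✓).

Step 4 — unit eigenvector for λ_1 = 8: v spans the null space of (Sigma - λ_1 I), whose rows are
  r_1 = (-1, 0, 0),  r_2 = (0, 0, 0),  r_3 = (0, 0, -3).
  v is orthogonal to every row, so take v ∝ r_1 × r_3 = ((0)·(-3) - (0)·(0), (0)·(0) - (-1)·(-3), (-1)·(0) - (0)·(0)) = (0, -3, 0).
  Rescale (divide by 3; multiply by -1 so the first nonzero entry is positive): u = (0, 1, 0).
  ||u|| = √((0)² + (1)² + (0)²) = √(1) = 1,  v_1 = u/||u|| ≈ (0, 1, 0) (||v_1|| = 1).

λ_1 = 8,  λ_2 = 7,  λ_3 = 5;  v_1 ≈ (0, 1, 0)


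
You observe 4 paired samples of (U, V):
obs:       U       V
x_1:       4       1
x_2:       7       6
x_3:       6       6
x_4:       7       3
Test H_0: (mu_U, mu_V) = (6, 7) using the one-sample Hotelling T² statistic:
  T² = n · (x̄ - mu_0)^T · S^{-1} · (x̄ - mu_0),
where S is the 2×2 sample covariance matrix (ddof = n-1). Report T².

Step 1 — sample mean vector:
  mean(U) = (4 + 7 + 6 + 7) / 4 = 24/4 = 6
  mean(V) = (1 + 6 + 6 + 3) / 4 = 16/4 = 4
  x̄ = (6, 4),  deviation x̄ - mu_0 = (6, 4) - (6, 7) = (0, -3).

Step 2 — sample covariance matrix, S[i,j] = (1/(n-1)) · Σ_k (x_{k,i} - mean_i) · (x_{k,j} - mean_j), divisor n-1 = 3:
  S[U,U] = ((-2)·(-2) + (1)·(1) + (0)·(0) + (1)·(1)) / 3 = 6/3 = 2
  S[U,V] = ((-2)·(-3) + (1)·(2) + (0)·(2) + (1)·(-1)) / 3 = 7/3 = 2.3333
  S[V,V] = ((-3)·(-3) + (2)·(2) + (2)·(2) + (-1)·(-1)) / 3 = 18/3 = 6
  S = [[2, 2.3333],
 [2.3333, 6]].

Step 3 — invert S. det(S) = 2·6 - (2.3333)² = 6.5556.
  S^{-1} = (1/det) · [[d, -b], [-b, a]] = [[0.9153, -0.3559],
 [-0.3559, 0.3051]].

Step 4 — quadratic form (x̄ - mu_0)^T · S^{-1} · (x̄ - mu_0):
  S^{-1} · (x̄ - mu_0) = (1.0678, -0.9153),
  (x̄ - mu_0)^T · [...] = (0)·(1.0678) + (-3)·(-0.9153) = 2.7458.

Step 5 — scale by n: T² = 4 · 2.7458 = 10.9831.

T² ≈ 10.9831


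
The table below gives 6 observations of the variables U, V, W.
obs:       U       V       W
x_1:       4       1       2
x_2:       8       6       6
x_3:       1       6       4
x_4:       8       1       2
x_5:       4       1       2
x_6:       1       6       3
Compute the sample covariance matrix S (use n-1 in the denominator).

Step 1 — column means:
  mean(U) = (4 + 8 + 1 + 8 + 4 + 1) / 6 = 26/6 = 4.3333
  mean(V) = (1 + 6 + 6 + 1 + 1 + 6) / 6 = 21/6 = 3.5
  mean(W) = (2 + 6 + 4 + 2 + 2 + 3) / 6 = 19/6 = 3.1667

Step 2 — sample covariance S[i,j] = (1/(n-1)) · Σ_k (x_{k,i} - mean_i) · (x_{k,j} - mean_j), with n-1 = 5.
  S[U,U] = ((-0.3333)·(-0.3333) + (3.6667)·(3.6667) + (-3.3333)·(-3.3333) + (3.6667)·(3.6667) + (-0.3333)·(-0.3333) + (-3.3333)·(-3.3333)) / 5 = 49.3333/5 = 9.8667
  S[U,V] = ((-0.3333)·(-2.5) + (3.6667)·(2.5) + (-3.3333)·(2.5) + (3.6667)·(-2.5) + (-0.3333)·(-2.5) + (-3.3333)·(2.5)) / 5 = -15/5 = -3
  S[U,W] = ((-0.3333)·(-1.1667) + (3.6667)·(2.8333) + (-3.3333)·(0.8333) + (3.6667)·(-1.1667) + (-0.3333)·(-1.1667) + (-3.3333)·(-0.1667)) / 5 = 4.6667/5 = 0.9333
  S[V,V] = ((-2.5)·(-2.5) + (2.5)·(2.5) + (2.5)·(2.5) + (-2.5)·(-2.5) + (-2.5)·(-2.5) + (2.5)·(2.5)) / 5 = 37.5/5 = 7.5
  S[V,W] = ((-2.5)·(-1.1667) + (2.5)·(2.8333) + (2.5)·(0.8333) + (-2.5)·(-1.1667) + (-2.5)·(-1.1667) + (2.5)·(-0.1667)) / 5 = 17.5/5 = 3.5
  S[W,W] = ((-1.1667)·(-1.1667) + (2.8333)·(2.8333) + (0.8333)·(0.8333) + (-1.1667)·(-1.1667) + (-1.1667)·(-1.1667) + (-0.1667)·(-0.1667)) / 5 = 12.8333/5 = 2.5667

S is symmetric (S[j,i] = S[i,j]). Assembling:

S = [[9.8667, -3, 0.9333],
 [-3, 7.5, 3.5],
 [0.9333, 3.5, 2.5667]]


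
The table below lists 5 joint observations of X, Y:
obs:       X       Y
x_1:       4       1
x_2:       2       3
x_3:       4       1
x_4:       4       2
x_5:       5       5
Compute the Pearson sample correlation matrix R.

Step 1 — column means:
  mean(X) = (4 + 2 + 4 + 4 + 5) / 5 = 19/5 = 3.8
  mean(Y) = (1 + 3 + 1 + 2 + 5) / 5 = 12/5 = 2.4

Step 2 — sample variances and covariances s[i,j] = (1/(n-1)) · Σ_k (x_{k,i} - mean_i) · (x_{k,j} - mean_j), with n-1 = 4:
  s[X,X] = ((0.2)·(0.2) + (-1.8)·(-1.8) + (0.2)·(0.2) + (0.2)·(0.2) + (1.2)·(1.2)) / 4 = 4.8/4 = 1.2
  s[X,Y] = ((0.2)·(-1.4) + (-1.8)·(0.6) + (0.2)·(-1.4) + (0.2)·(-0.4) + (1.2)·(2.6)) / 4 = 1.4/4 = 0.35
  s[Y,Y] = ((-1.4)·(-1.4) + (0.6)·(0.6) + (-1.4)·(-1.4) + (-0.4)·(-0.4) + (2.6)·(2.6)) / 4 = 11.2/4 = 2.8
  Sample standard deviations s_i = √(s[i,i]):
  s(X) = √(1.2) = 1.0954
  s(Y) = √(2.8) = 1.6733

Step 3 — r_{ij} = s_{ij} / (s_i · s_j):
  r[X,X] = 1 (diagonal).
  r[X,Y] = 0.35 / (1.0954 · 1.6733) = 0.35 / 1.833 = 0.1909
  r[Y,Y] = 1 (diagonal).

R is symmetric with unit diagonal. Assembling:

R = [[1, 0.1909],
 [0.1909, 1]]


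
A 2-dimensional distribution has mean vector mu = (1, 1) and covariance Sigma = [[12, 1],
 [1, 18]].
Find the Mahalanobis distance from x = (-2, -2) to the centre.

Step 1 — centre the observation: (x - mu) = (-3, -3).

Step 2 — invert Sigma. det(Sigma) = 12·18 - (1)² = 215.
  Sigma^{-1} = (1/det) · [[d, -b], [-b, a]] = [[0.0837, -0.0047],
 [-0.0047, 0.0558]].

Step 3 — form the quadratic (x - mu)^T · Sigma^{-1} · (x - mu):
  Sigma^{-1} · (x - mu) = (-0.2372, -0.1535).
  (x - mu)^T · [Sigma^{-1} · (x - mu)] = (-3)·(-0.2372) + (-3)·(-0.1535) = 1.1721.

Step 4 — take square root: d = √(1.1721) ≈ 1.0826.

d(x, mu) = √(1.1721) ≈ 1.0826


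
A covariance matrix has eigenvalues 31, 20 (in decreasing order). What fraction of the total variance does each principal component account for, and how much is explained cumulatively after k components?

Step 1 — total variance = trace(Sigma) = Σ λ_i = 31 + 20 = 51.

Step 2 — fraction explained by component i = λ_i / Σ λ:
  PC1: 31/51 = 0.6078
  PC2: 20/51 = 0.3922

Step 3 — cumulative fraction after k components = (λ_1 + ... + λ_k) / Σ λ:
  k = 1: 31/51 = 0.6078
  k = 2: (31 + 20)/51 = 51/51 = 1

Summary (fraction, with percent):

explained: PC1 0.6078 (60.78%), PC2 0.3922 (39.22%);  cumulative: 0.6078, 1


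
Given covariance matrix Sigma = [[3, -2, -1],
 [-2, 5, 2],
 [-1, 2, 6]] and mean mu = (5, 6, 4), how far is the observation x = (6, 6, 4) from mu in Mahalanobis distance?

Step 1 — centre the observation: (x - mu) = (1, 0, 0).

Step 2 — invert Sigma (cofactor / det for 3×3, or solve directly):
  Sigma^{-1} = [[0.4561, 0.1754, 0.0175],
 [0.1754, 0.2982, -0.0702],
 [0.0175, -0.0702, 0.193]].

Step 3 — form the quadratic (x - mu)^T · Sigma^{-1} · (x - mu):
  Sigma^{-1} · (x - mu) = (0.4561, 0.1754, 0.0175).
  (x - mu)^T · [Sigma^{-1} · (x - mu)] = (1)·(0.4561) + (0)·(0.1754) + (0)·(0.0175) = 0.4561.

Step 4 — take square root: d = √(0.4561) ≈ 0.6754.

d(x, mu) = √(0.4561) ≈ 0.6754


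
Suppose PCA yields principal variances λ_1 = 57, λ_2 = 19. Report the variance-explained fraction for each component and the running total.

Step 1 — total variance = trace(Sigma) = Σ λ_i = 57 + 19 = 76.

Step 2 — fraction explained by component i = λ_i / Σ λ:
  PC1: 57/76 = 0.75
  PC2: 19/76 = 0.25

Step 3 — cumulative fraction after k components = (λ_1 + ... + λ_k) / Σ λ:
  k = 1: 57/76 = 0.75
  k = 2: (57 + 19)/76 = 76/76 = 1

Summary (fraction, with percent):

explained: PC1 0.75 (75%), PC2 0.25 (25%);  cumulative: 0.75, 1


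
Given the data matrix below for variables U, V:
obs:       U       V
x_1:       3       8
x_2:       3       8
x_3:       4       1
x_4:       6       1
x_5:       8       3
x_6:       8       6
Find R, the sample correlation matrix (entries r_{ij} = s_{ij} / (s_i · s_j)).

Step 1 — column means:
  mean(U) = (3 + 3 + 4 + 6 + 8 + 8) / 6 = 32/6 = 5.3333
  mean(V) = (8 + 8 + 1 + 1 + 3 + 6) / 6 = 27/6 = 4.5

Step 2 — sample variances and covariances s[i,j] = (1/(n-1)) · Σ_k (x_{k,i} - mean_i) · (x_{k,j} - mean_j), with n-1 = 5:
  s[U,U] = ((-2.3333)·(-2.3333) + (-2.3333)·(-2.3333) + (-1.3333)·(-1.3333) + (0.6667)·(0.6667) + (2.6667)·(2.6667) + (2.6667)·(2.6667)) / 5 = 27.3333/5 = 5.4667
  s[U,V] = ((-2.3333)·(3.5) + (-2.3333)·(3.5) + (-1.3333)·(-3.5) + (0.6667)·(-3.5) + (2.6667)·(-1.5) + (2.6667)·(1.5)) / 5 = -14/5 = -2.8
  s[V,V] = ((3.5)·(3.5) + (3.5)·(3.5) + (-3.5)·(-3.5) + (-3.5)·(-3.5) + (-1.5)·(-1.5) + (1.5)·(1.5)) / 5 = 53.5/5 = 10.7
  Sample standard deviations s_i = √(s[i,i]):
  s(U) = √(5.4667) = 2.3381
  s(V) = √(10.7) = 3.2711

Step 3 — r_{ij} = s_{ij} / (s_i · s_j):
  r[U,U] = 1 (diagonal).
  r[U,V] = -2.8 / (2.3381 · 3.2711) = -2.8 / 7.6481 = -0.3661
  r[V,V] = 1 (diagonal).

R is symmetric with unit diagonal. Assembling:

R = [[1, -0.3661],
 [-0.3661, 1]]


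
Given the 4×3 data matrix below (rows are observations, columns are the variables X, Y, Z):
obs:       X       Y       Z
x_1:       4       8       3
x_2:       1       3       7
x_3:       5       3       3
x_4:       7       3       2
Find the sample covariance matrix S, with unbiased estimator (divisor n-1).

Step 1 — column means:
  mean(X) = (4 + 1 + 5 + 7) / 4 = 17/4 = 4.25
  mean(Y) = (8 + 3 + 3 + 3) / 4 = 17/4 = 4.25
  mean(Z) = (3 + 7 + 3 + 2) / 4 = 15/4 = 3.75

Step 2 — sample covariance S[i,j] = (1/(n-1)) · Σ_k (x_{k,i} - mean_i) · (x_{k,j} - mean_j), with n-1 = 3.
  S[X,X] = ((-0.25)·(-0.25) + (-3.25)·(-3.25) + (0.75)·(0.75) + (2.75)·(2.75)) / 3 = 18.75/3 = 6.25
  S[X,Y] = ((-0.25)·(3.75) + (-3.25)·(-1.25) + (0.75)·(-1.25) + (2.75)·(-1.25)) / 3 = -1.25/3 = -0.4167
  S[X,Z] = ((-0.25)·(-0.75) + (-3.25)·(3.25) + (0.75)·(-0.75) + (2.75)·(-1.75)) / 3 = -15.75/3 = -5.25
  S[Y,Y] = ((3.75)·(3.75) + (-1.25)·(-1.25) + (-1.25)·(-1.25) + (-1.25)·(-1.25)) / 3 = 18.75/3 = 6.25
  S[Y,Z] = ((3.75)·(-0.75) + (-1.25)·(3.25) + (-1.25)·(-0.75) + (-1.25)·(-1.75)) / 3 = -3.75/3 = -1.25
  S[Z,Z] = ((-0.75)·(-0.75) + (3.25)·(3.25) + (-0.75)·(-0.75) + (-1.75)·(-1.75)) / 3 = 14.75/3 = 4.9167

S is symmetric (S[j,i] = S[i,j]). Assembling:

S = [[6.25, -0.4167, -5.25],
 [-0.4167, 6.25, -1.25],
 [-5.25, -1.25, 4.9167]]


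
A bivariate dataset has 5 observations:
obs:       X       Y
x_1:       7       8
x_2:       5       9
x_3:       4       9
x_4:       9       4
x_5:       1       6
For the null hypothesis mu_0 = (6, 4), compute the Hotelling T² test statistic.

Step 1 — sample mean vector:
  mean(X) = (7 + 5 + 4 + 9 + 1) / 5 = 26/5 = 5.2
  mean(Y) = (8 + 9 + 9 + 4 + 6) / 5 = 36/5 = 7.2
  x̄ = (5.2, 7.2),  deviation x̄ - mu_0 = (5.2, 7.2) - (6, 4) = (-0.8, 3.2).

Step 2 — sample covariance matrix, S[i,j] = (1/(n-1)) · Σ_k (x_{k,i} - mean_i) · (x_{k,j} - mean_j), divisor n-1 = 4:
  S[X,X] = ((1.8)·(1.8) + (-0.2)·(-0.2) + (-1.2)·(-1.2) + (3.8)·(3.8) + (-4.2)·(-4.2)) / 4 = 36.8/4 = 9.2
  S[X,Y] = ((1.8)·(0.8) + (-0.2)·(1.8) + (-1.2)·(1.8) + (3.8)·(-3.2) + (-4.2)·(-1.2)) / 4 = -8.2/4 = -2.05
  S[Y,Y] = ((0.8)·(0.8) + (1.8)·(1.8) + (1.8)·(1.8) + (-3.2)·(-3.2) + (-1.2)·(-1.2)) / 4 = 18.8/4 = 4.7
  S = [[9.2, -2.05],
 [-2.05, 4.7]].

Step 3 — invert S. det(S) = 9.2·4.7 - (-2.05)² = 39.0375.
  S^{-1} = (1/det) · [[d, -b], [-b, a]] = [[0.1204, 0.0525],
 [0.0525, 0.2357]].

Step 4 — quadratic form (x̄ - mu_0)^T · S^{-1} · (x̄ - mu_0):
  S^{-1} · (x̄ - mu_0) = (0.0717, 0.7121),
  (x̄ - mu_0)^T · [...] = (-0.8)·(0.0717) + (3.2)·(0.7121) = 2.2215.

Step 5 — scale by n: T² = 5 · 2.2215 = 11.1073.

T² ≈ 11.1073


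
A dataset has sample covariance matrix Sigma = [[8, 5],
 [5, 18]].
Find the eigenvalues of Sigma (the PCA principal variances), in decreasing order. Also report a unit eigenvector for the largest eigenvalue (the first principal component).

Step 1 — characteristic polynomial of 2×2 Sigma:
  det(Sigma - λI) = λ² - trace · λ + det = 0.
  trace = 8 + 18 = 26, det = 8·18 - (5)² = 119.
Step 2 — discriminant:
  Δ = trace² - 4·det = 676 - 476 = 200.
Step 3 — eigenvalues:
  λ = (trace ± √Δ)/2 = (26 ± 14.1421)/2,
  λ_1 = 20.0711,  λ_2 = 5.9289.

Step 4 — unit eigenvector for λ_1: solve (Sigma - λ_1 I)v = 0. First row:
  (8 - 20.0711)·v_x + (5)·v_y = 0, i.e. (-12.0711)·v_x + (5)·v_y = 0,
  so v ∝ (b, λ_1 - a) = (5, 12.0711) = u.
  ||u|| = √((5)² + (12.0711)²) = √(170.7107) ≈ 13.0656,
  v_1 = u/||u|| ≈ (0.3827, 0.9239) (||v_1|| = 1).

λ_1 = 20.0711,  λ_2 = 5.9289;  v_1 ≈ (0.3827, 0.9239)


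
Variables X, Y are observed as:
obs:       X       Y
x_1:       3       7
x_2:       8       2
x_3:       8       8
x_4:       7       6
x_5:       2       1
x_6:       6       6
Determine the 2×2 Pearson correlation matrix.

Step 1 — column means:
  mean(X) = (3 + 8 + 8 + 7 + 2 + 6) / 6 = 34/6 = 5.6667
  mean(Y) = (7 + 2 + 8 + 6 + 1 + 6) / 6 = 30/6 = 5

Step 2 — sample variances and covariances s[i,j] = (1/(n-1)) · Σ_k (x_{k,i} - mean_i) · (x_{k,j} - mean_j), with n-1 = 5:
  s[X,X] = ((-2.6667)·(-2.6667) + (2.3333)·(2.3333) + (2.3333)·(2.3333) + (1.3333)·(1.3333) + (-3.6667)·(-3.6667) + (0.3333)·(0.3333)) / 5 = 33.3333/5 = 6.6667
  s[X,Y] = ((-2.6667)·(2) + (2.3333)·(-3) + (2.3333)·(3) + (1.3333)·(1) + (-3.6667)·(-4) + (0.3333)·(1)) / 5 = 11/5 = 2.2
  s[Y,Y] = ((2)·(2) + (-3)·(-3) + (3)·(3) + (1)·(1) + (-4)·(-4) + (1)·(1)) / 5 = 40/5 = 8
  Sample standard deviations s_i = √(s[i,i]):
  s(X) = √(6.6667) = 2.582
  s(Y) = √(8) = 2.8284

Step 3 — r_{ij} = s_{ij} / (s_i · s_j):
  r[X,X] = 1 (diagonal).
  r[X,Y] = 2.2 / (2.582 · 2.8284) = 2.2 / 7.303 = 0.3012
  r[Y,Y] = 1 (diagonal).

R is symmetric with unit diagonal. Assembling:

R = [[1, 0.3012],
 [0.3012, 1]]


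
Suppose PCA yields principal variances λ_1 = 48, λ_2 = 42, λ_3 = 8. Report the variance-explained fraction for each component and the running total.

Step 1 — total variance = trace(Sigma) = Σ λ_i = 48 + 42 + 8 = 98.

Step 2 — fraction explained by component i = λ_i / Σ λ:
  PC1: 48/98 = 0.4898
  PC2: 42/98 = 0.4286
  PC3: 8/98 = 0.0816

Step 3 — cumulative fraction after k components = (λ_1 + ... + λ_k) / Σ λ:
  k = 1: 48/98 = 0.4898
  k = 2: (48 + 42)/98 = 90/98 = 0.9184
  k = 3: (48 + 42 + 8)/98 = 98/98 = 1

Summary (fraction, with percent):

explained: PC1 0.4898 (48.98%), PC2 0.4286 (42.86%), PC3 0.0816 (8.16%);  cumulative: 0.4898, 0.9184, 1


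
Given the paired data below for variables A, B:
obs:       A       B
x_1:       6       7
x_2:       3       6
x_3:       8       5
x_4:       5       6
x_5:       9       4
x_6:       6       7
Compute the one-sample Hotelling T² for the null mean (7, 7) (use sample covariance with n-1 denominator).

Step 1 — sample mean vector:
  mean(A) = (6 + 3 + 8 + 5 + 9 + 6) / 6 = 37/6 = 6.1667
  mean(B) = (7 + 6 + 5 + 6 + 4 + 7) / 6 = 35/6 = 5.8333
  x̄ = (6.1667, 5.8333),  deviation x̄ - mu_0 = (6.1667, 5.8333) - (7, 7) = (-0.8333, -1.1667).

Step 2 — sample covariance matrix, S[i,j] = (1/(n-1)) · Σ_k (x_{k,i} - mean_i) · (x_{k,j} - mean_j), divisor n-1 = 5:
  S[A,A] = ((-0.1667)·(-0.1667) + (-3.1667)·(-3.1667) + (1.8333)·(1.8333) + (-1.1667)·(-1.1667) + (2.8333)·(2.8333) + (-0.1667)·(-0.1667)) / 5 = 22.8333/5 = 4.5667
  S[A,B] = ((-0.1667)·(1.1667) + (-3.1667)·(0.1667) + (1.8333)·(-0.8333) + (-1.1667)·(0.1667) + (2.8333)·(-1.8333) + (-0.1667)·(1.1667)) / 5 = -7.8333/5 = -1.5667
  S[B,B] = ((1.1667)·(1.1667) + (0.1667)·(0.1667) + (-0.8333)·(-0.8333) + (0.1667)·(0.1667) + (-1.8333)·(-1.8333) + (1.1667)·(1.1667)) / 5 = 6.8333/5 = 1.3667
  S = [[4.5667, -1.5667],
 [-1.5667, 1.3667]].

Step 3 — invert S. det(S) = 4.5667·1.3667 - (-1.5667)² = 3.7867.
  S^{-1} = (1/det) · [[d, -b], [-b, a]] = [[0.3609, 0.4137],
 [0.4137, 1.206]].

Step 4 — quadratic form (x̄ - mu_0)^T · S^{-1} · (x̄ - mu_0):
  S^{-1} · (x̄ - mu_0) = (-0.7835, -1.7518),
  (x̄ - mu_0)^T · [...] = (-0.8333)·(-0.7835) + (-1.1667)·(-1.7518) = 2.6966.

Step 5 — scale by n: T² = 6 · 2.6966 = 16.1796.

T² ≈ 16.1796


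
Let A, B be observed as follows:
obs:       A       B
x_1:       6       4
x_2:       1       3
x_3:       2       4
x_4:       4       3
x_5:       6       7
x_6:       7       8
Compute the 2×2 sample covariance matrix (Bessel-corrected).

Step 1 — column means:
  mean(A) = (6 + 1 + 2 + 4 + 6 + 7) / 6 = 26/6 = 4.3333
  mean(B) = (4 + 3 + 4 + 3 + 7 + 8) / 6 = 29/6 = 4.8333

Step 2 — sample covariance S[i,j] = (1/(n-1)) · Σ_k (x_{k,i} - mean_i) · (x_{k,j} - mean_j), with n-1 = 5.
  S[A,A] = ((1.6667)·(1.6667) + (-3.3333)·(-3.3333) + (-2.3333)·(-2.3333) + (-0.3333)·(-0.3333) + (1.6667)·(1.6667) + (2.6667)·(2.6667)) / 5 = 29.3333/5 = 5.8667
  S[A,B] = ((1.6667)·(-0.8333) + (-3.3333)·(-1.8333) + (-2.3333)·(-0.8333) + (-0.3333)·(-1.8333) + (1.6667)·(2.1667) + (2.6667)·(3.1667)) / 5 = 19.3333/5 = 3.8667
  S[B,B] = ((-0.8333)·(-0.8333) + (-1.8333)·(-1.8333) + (-0.8333)·(-0.8333) + (-1.8333)·(-1.8333) + (2.1667)·(2.1667) + (3.1667)·(3.1667)) / 5 = 22.8333/5 = 4.5667

S is symmetric (S[j,i] = S[i,j]). Assembling:

S = [[5.8667, 3.8667],
 [3.8667, 4.5667]]


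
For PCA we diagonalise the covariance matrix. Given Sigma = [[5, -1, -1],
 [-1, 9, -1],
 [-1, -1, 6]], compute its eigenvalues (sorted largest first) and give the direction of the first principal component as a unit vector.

Step 1 — characteristic polynomial p(λ) = det(λI - Sigma) = λ³ - tr·λ² + c_1·λ - det, where tr = trace, c_1 = sum of the principal 2×2 minors, det = det(Sigma):
  tr = 5 + 9 + 6 = 20,
  c_1 = (5·9 - (-1)²) + (5·6 - (-1)²) + (9·6 - (-1)²) = 44 + 29 + 53 = 126,
  det = 5·(9·6 - (-1)²) - (-1)·((-1)·6 - (-1)·(-1)) + (-1)·((-1)·(-1) - 9·(-1)) = 5·(53) - (-1)·(-7) + (-1)·(10) = 248.
  So p(λ) = λ³ - 20λ² + 126λ - 248.
Step 2 — look for an integer root (rational root theorem: any rational root is an integer divisor of 248). Testing λ = 4:
  p(4) = 64 - 320 + 504 - 248 = 0  ✓
  Dividing out (λ - 4): p(λ) = (λ - 4)(λ² - 16λ + 62).
Step 3 — remaining eigenvalues from the quadratic λ² - 16λ + 62 = 0:
  Δ = 16² - 4·62 = 256 - 248 = 8,  λ = (16 ± √8)/2 = (16 ± 2.8284)/2 ≈ 9.4142 or 6.5858.
  Sorted: λ_1 = 9.4142,  λ_2 = 6.5858,  λ_3 = 4  (check: sum = 20 = tr ✓).

Step 4 — unit eigenvector for λ_1 ≈ 9.4142: v spans the null space of (Sigma - λ_1 I), whose rows are
  r_1 = (-4.4142, -1, -1),  r_2 = (-1, -0.4142, -1),  r_3 = (-1, -1, -3.4142).
  v is orthogonal to every row, so take v ∝ r_1 × r_2 = ((-1)·(-1) - (-1)·(-0.4142), (-1)·(-1) - (-4.4142)·(-1), (-4.4142)·(-0.4142) - (-1)·(-1)) ≈ (0.5858, -3.4142, 0.8284).
  Let u = (0.5858, -3.4142, 0.8284).
  ||u|| = √((0.5858)² + (-3.4142)² + (0.8284)²) = √(12.6863) ≈ 3.5618,  v_1 = u/||u|| ≈ (0.1645, -0.9586, 0.2326) (||v_1|| = 1).

λ_1 = 9.4142,  λ_2 = 6.5858,  λ_3 = 4;  v_1 ≈ (0.1645, -0.9586, 0.2326)


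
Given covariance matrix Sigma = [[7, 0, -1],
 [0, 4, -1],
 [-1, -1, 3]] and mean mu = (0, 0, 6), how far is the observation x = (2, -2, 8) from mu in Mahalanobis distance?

Step 1 — centre the observation: (x - mu) = (2, -2, 2).

Step 2 — invert Sigma (cofactor / det for 3×3, or solve directly):
  Sigma^{-1} = [[0.1507, 0.0137, 0.0548],
 [0.0137, 0.274, 0.0959],
 [0.0548, 0.0959, 0.3836]].

Step 3 — form the quadratic (x - mu)^T · Sigma^{-1} · (x - mu):
  Sigma^{-1} · (x - mu) = (0.3836, -0.3288, 0.6849).
  (x - mu)^T · [Sigma^{-1} · (x - mu)] = (2)·(0.3836) + (-2)·(-0.3288) + (2)·(0.6849) = 2.7945.

Step 4 — take square root: d = √(2.7945) ≈ 1.6717.

d(x, mu) = √(2.7945) ≈ 1.6717
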